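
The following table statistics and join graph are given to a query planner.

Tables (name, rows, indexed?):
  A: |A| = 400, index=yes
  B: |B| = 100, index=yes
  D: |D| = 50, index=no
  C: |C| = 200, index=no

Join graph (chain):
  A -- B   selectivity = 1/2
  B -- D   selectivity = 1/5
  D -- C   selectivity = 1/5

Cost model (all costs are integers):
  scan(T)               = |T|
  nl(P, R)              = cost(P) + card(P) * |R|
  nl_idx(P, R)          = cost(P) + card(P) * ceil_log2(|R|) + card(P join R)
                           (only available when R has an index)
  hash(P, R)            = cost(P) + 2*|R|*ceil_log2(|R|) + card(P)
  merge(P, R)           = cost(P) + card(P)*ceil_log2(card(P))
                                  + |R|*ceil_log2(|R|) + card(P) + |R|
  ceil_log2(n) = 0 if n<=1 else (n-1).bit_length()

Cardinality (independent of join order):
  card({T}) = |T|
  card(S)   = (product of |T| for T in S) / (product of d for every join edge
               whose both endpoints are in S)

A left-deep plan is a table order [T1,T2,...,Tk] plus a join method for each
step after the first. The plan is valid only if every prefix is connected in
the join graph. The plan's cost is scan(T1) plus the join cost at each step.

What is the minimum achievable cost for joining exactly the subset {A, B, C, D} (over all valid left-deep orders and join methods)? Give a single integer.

Selinger DP over subsets of {A,B,C,D}:
  {A}: scan cost=400, card=400
  {B}: scan cost=100, card=100
  {D}: scan cost=50, card=50
  {C}: scan cost=200, card=200
  {AB}: card=20000; try (B,hash)→2200, (A,merge)→4900, (B,merge)→5200, (A,hash)→7400, (A,nl_idx)→21000, (B,nl_idx)→23200 …(+2); best=2200 via (B,hash)
  {BD}: card=1000; try (D,hash)→800, (B,merge)→1200, (D,merge)→1250, (B,nl_idx)→1400, (B,hash)→1500, (B,nl)→5050 …(+1); best=800 via (D,hash)
  {CD}: card=2000; try (D,hash)→1000, (C,merge)→2200, (D,merge)→2350, (C,hash)→3300, (C,nl)→10050, (D,nl)→10200; best=1000 via (D,hash)
  {ABD}: card=200000; try (A,hash)→9000, (A,merge)→15800, (D,hash)→22800, (A,nl_idx)→209800, (D,merge)→322550, (A,nl)→400800 …(+1); best=9000 via (A,hash)
  {BCD}: card=40000; try (B,hash)→4400, (C,hash)→5000, (C,merge)→13600, (B,merge)→25800, (B,nl_idx)→55000, (C,nl)→200800 …(+1); best=4400 via (B,hash)
  {ABCD}: card=8000000; try (A,hash)→51600, (C,hash)→212200, (A,merge)→688400, (C,merge)→3810800, (A,nl_idx)→8364400, (A,nl)→16004400 …(+1); best=51600 via (A,hash)

51600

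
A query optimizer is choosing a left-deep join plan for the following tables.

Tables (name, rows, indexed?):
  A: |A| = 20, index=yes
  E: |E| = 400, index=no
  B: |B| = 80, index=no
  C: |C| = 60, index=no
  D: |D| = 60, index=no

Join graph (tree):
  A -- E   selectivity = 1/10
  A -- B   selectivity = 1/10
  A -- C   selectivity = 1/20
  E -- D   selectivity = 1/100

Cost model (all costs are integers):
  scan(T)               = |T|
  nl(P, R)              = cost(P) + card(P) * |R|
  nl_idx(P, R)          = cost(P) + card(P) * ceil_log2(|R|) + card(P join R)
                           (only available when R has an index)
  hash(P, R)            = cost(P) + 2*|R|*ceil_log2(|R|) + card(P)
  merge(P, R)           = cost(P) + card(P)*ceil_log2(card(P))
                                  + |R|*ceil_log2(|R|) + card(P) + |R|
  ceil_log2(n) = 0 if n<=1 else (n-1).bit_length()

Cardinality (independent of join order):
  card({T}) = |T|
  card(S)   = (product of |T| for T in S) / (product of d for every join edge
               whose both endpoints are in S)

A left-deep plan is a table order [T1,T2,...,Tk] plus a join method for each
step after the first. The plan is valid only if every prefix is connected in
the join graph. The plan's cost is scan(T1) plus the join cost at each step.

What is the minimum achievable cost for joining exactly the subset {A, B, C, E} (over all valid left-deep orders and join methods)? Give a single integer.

6040

Selinger DP over subsets of {A,B,C,E}:
  {A}: scan cost=20, card=20
  {E}: scan cost=400, card=400
  {B}: scan cost=80, card=80
  {C}: scan cost=60, card=60
  {AE}: card=800; try (A,hash)→1000, (A,nl_idx)→3200, (E,merge)→4140, (A,merge)→4520, (E,hash)→7240, (E,nl)→8020 …(+1); best=1000 via (A,hash)
  {AB}: card=160; try (A,hash)→360, (A,nl_idx)→640, (B,merge)→780, (A,merge)→840, (B,hash)→1160, (B,nl)→1620 …(+1); best=360 via (A,hash)
  {AC}: card=60; try (A,hash)→320, (A,nl_idx)→420, (C,merge)→560, (A,merge)→600, (C,hash)→760, (C,nl)→1220 …(+1); best=320 via (A,hash)
  {ABE}: card=6400; try (B,hash)→2920, (E,merge)→5800, (E,hash)→7720, (B,merge)→10440, (E,nl)→64360, (B,nl)→65000; best=2920 via (B,hash)
  {ACE}: card=2400; try (C,hash)→2520, (E,merge)→4740, (E,hash)→7580, (C,merge)→10220, (E,nl)→24320, (C,nl)→49000; best=2520 via (C,hash)
  {ABC}: card=480; try (C,hash)→1240, (B,merge)→1380, (B,hash)→1500, (C,merge)→2220, (B,nl)→5120, (C,nl)→9960; best=1240 via (C,hash)
  {ABCE}: card=19200; try (B,hash)→6040, (E,hash)→8920, (E,merge)→10040, (C,hash)→10040, (B,merge)→34360, (C,merge)→92940 …(+3); best=6040 via (B,hash)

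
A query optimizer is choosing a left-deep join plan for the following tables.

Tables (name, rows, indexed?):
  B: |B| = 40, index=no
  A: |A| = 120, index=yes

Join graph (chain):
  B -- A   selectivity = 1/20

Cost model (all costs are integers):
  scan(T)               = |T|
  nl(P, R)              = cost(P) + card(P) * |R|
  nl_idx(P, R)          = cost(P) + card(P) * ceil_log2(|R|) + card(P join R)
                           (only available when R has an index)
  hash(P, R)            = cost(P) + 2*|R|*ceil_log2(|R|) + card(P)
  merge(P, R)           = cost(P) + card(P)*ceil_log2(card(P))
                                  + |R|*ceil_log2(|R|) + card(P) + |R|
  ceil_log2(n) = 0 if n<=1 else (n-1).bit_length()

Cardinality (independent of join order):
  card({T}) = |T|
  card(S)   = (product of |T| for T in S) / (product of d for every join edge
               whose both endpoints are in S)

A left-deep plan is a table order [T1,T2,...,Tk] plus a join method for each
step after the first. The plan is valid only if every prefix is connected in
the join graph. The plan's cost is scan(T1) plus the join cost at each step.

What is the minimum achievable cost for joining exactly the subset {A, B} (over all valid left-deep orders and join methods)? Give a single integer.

560

Selinger DP over subsets of {A,B}:
  {B}: scan cost=40, card=40
  {A}: scan cost=120, card=120
  {AB}: card=240; try (A,nl_idx)→560, (B,hash)→720, (A,merge)→1280, (B,merge)→1360, (A,hash)→1760, (A,nl)→4840 …(+1); best=560 via (A,nl_idx)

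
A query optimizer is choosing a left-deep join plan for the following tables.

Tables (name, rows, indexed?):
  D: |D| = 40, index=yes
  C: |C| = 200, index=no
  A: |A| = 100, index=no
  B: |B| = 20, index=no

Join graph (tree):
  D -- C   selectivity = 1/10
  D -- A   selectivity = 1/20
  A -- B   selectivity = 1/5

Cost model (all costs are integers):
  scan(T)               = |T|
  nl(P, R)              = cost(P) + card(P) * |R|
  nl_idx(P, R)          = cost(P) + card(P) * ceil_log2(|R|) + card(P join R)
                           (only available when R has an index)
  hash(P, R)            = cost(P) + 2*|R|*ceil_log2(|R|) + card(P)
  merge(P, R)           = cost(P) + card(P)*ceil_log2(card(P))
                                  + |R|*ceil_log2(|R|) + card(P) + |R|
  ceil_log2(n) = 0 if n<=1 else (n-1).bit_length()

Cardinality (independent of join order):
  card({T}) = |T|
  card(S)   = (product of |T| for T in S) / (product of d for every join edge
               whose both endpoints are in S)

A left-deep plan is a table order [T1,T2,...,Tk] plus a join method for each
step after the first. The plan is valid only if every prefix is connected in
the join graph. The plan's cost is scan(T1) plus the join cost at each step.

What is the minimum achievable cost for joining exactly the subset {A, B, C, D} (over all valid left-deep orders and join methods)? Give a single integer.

5080

Selinger DP over subsets of {A,B,C,D}:
  {D}: scan cost=40, card=40
  {C}: scan cost=200, card=200
  {A}: scan cost=100, card=100
  {B}: scan cost=20, card=20
  {CD}: card=800; try (D,hash)→880, (C,merge)→2120, (D,nl_idx)→2200, (D,merge)→2280, (C,hash)→3280, (C,nl)→8040 …(+1); best=880 via (D,hash)
  {AD}: card=200; try (D,hash)→680, (D,nl_idx)→900, (A,merge)→1120, (D,merge)→1180, (A,hash)→1480, (A,nl)→4040 …(+1); best=680 via (D,hash)
  {AB}: card=400; try (B,hash)→400, (A,merge)→940, (B,merge)→1020, (A,hash)→1440, (A,nl)→2020, (B,nl)→2100; best=400 via (B,hash)
  {ACD}: card=4000; try (A,hash)→3080, (C,hash)→4080, (C,merge)→4280, (A,merge)→10480, (C,nl)→40680, (A,nl)→80880; best=3080 via (A,hash)
  {ABD}: card=800; try (B,hash)→1080, (D,hash)→1280, (B,merge)→2600, (D,nl_idx)→3600, (D,merge)→4680, (B,nl)→4680 …(+1); best=1080 via (B,hash)
  {ABCD}: card=16000; try (C,hash)→5080, (B,hash)→7280, (C,merge)→11680, (B,merge)→55200, (B,nl)→83080, (C,nl)→161080; best=5080 via (C,hash)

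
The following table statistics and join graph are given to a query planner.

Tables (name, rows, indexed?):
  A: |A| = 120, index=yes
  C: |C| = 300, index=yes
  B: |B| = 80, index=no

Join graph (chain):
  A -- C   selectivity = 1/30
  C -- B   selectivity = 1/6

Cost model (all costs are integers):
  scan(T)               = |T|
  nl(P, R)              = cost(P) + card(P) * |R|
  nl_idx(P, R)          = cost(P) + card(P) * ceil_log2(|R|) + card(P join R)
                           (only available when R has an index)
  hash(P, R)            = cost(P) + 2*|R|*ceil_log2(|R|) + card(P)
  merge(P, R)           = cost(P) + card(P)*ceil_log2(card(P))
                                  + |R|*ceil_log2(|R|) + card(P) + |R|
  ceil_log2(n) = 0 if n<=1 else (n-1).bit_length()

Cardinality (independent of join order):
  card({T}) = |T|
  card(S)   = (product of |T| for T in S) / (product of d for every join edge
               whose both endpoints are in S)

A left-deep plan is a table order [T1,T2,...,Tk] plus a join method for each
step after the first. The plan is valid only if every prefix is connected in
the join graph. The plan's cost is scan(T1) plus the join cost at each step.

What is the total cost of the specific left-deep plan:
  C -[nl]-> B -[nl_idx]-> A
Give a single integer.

68300

step 1: scan C: cost=300, card=300
step 2: join B via nl
    card(P join B) = 300*80/(6) = 4000
    cost = 300 + 300*80 = 24300
step 3: join A via nl_idx
    card(P join A) = 4000*120/(30) = 16000
    cost = 24300 + 4000*7 + 16000 = 68300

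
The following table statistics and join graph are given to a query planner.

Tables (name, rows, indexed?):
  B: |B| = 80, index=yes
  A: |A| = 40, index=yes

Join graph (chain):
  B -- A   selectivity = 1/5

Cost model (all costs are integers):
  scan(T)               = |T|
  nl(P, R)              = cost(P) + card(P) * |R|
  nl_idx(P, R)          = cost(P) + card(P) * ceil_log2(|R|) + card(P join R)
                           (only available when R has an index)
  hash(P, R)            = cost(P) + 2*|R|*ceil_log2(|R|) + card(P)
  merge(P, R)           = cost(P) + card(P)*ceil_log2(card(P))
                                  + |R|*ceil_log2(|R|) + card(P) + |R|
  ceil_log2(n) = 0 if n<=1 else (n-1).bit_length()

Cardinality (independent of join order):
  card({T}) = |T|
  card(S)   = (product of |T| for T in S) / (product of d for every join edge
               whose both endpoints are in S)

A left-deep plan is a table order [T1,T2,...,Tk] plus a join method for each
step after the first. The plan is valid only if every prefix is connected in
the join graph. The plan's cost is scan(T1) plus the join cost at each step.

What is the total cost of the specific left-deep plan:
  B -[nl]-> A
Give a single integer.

3280

step 1: scan B: cost=80, card=80
step 2: join A via nl
    card(P join A) = 80*40/(5) = 640
    cost = 80 + 80*40 = 3280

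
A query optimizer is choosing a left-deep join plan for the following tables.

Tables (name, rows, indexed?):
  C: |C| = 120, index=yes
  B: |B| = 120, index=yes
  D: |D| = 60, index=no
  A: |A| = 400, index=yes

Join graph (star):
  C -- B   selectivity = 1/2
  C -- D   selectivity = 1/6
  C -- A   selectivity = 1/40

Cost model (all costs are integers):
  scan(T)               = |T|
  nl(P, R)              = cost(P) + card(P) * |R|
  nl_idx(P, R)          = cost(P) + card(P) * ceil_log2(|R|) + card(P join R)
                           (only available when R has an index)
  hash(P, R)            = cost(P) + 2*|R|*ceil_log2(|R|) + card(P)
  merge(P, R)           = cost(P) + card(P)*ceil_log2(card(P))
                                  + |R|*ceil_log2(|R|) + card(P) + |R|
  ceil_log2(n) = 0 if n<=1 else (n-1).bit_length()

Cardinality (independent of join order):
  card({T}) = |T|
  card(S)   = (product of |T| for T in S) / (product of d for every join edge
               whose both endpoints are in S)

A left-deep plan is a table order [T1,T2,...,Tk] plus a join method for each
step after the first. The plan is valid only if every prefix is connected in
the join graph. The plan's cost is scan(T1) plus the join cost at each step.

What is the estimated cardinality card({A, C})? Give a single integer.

1200

Tables in S: A(400), C(120)
Edges inside S: C-A(d=40)
numerator = 400 * 120 = 48000
denominator = 40 = 40
card(S) = 48000 / 40 = 1200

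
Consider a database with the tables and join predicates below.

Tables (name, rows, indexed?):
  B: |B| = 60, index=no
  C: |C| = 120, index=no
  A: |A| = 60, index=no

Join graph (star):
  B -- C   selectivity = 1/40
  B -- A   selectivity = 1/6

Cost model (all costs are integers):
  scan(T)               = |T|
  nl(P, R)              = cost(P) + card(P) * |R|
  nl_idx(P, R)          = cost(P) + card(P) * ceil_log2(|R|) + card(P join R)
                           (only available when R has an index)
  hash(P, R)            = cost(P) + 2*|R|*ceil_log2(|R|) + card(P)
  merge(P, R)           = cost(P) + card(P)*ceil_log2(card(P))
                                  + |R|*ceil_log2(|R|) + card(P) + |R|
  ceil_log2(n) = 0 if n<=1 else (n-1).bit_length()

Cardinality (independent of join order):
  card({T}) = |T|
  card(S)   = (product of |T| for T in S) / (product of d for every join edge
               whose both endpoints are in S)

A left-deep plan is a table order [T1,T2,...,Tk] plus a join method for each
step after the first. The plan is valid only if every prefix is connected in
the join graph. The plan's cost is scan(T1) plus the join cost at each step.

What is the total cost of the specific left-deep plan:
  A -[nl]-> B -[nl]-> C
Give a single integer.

step 1: scan A: cost=60, card=60
step 2: join B via nl
    card(P join B) = 60*60/(6) = 600
    cost = 60 + 60*60 = 3660
step 3: join C via nl
    card(P join C) = 600*120/(40) = 1800
    cost = 3660 + 600*120 = 75660

75660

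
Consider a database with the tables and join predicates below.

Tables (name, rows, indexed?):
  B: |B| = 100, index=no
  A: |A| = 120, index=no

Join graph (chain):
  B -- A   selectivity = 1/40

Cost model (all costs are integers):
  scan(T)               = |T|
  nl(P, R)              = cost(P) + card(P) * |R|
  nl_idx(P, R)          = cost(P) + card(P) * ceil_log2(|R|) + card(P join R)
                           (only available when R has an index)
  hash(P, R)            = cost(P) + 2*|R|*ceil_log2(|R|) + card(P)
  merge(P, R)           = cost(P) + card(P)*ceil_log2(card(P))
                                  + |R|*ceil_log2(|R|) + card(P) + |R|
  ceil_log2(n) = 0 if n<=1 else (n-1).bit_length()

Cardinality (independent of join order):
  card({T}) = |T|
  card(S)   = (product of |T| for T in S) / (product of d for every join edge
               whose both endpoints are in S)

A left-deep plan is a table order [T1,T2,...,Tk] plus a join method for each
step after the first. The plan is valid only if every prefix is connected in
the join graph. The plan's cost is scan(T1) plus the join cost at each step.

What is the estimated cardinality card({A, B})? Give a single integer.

300

Tables in S: A(120), B(100)
Edges inside S: B-A(d=40)
numerator = 120 * 100 = 12000
denominator = 40 = 40
card(S) = 12000 / 40 = 300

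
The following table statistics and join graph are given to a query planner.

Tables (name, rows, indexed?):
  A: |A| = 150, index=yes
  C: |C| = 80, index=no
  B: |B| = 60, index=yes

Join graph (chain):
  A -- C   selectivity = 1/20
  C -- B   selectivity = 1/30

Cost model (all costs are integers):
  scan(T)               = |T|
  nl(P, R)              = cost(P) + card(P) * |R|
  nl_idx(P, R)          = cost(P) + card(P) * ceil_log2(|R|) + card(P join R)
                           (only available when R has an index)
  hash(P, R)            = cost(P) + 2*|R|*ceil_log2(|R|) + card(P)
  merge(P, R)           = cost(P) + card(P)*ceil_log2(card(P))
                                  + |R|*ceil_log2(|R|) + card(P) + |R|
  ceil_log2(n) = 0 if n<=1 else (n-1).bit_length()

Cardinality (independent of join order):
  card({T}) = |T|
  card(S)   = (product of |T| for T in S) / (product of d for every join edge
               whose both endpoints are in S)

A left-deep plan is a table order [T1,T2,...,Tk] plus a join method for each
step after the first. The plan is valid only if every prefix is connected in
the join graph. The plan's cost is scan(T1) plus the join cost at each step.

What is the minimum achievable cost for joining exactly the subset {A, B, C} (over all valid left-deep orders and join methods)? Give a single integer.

Selinger DP over subsets of {A,B,C}:
  {A}: scan cost=150, card=150
  {C}: scan cost=80, card=80
  {B}: scan cost=60, card=60
  {AC}: card=600; try (A,nl_idx)→1320, (C,hash)→1420, (A,merge)→2070, (C,merge)→2140, (A,hash)→2560, (A,nl)→12080 …(+1); best=1320 via (A,nl_idx)
  {BC}: card=160; try (B,nl_idx)→720, (B,hash)→880, (C,merge)→1120, (B,merge)→1140, (C,hash)→1240, (C,nl)→4860 …(+1); best=720 via (B,nl_idx)
  {ABC}: card=1200; try (B,hash)→2640, (A,nl_idx)→3200, (A,hash)→3280, (A,merge)→3510, (B,nl_idx)→6120, (B,merge)→8340 …(+2); best=2640 via (B,hash)

2640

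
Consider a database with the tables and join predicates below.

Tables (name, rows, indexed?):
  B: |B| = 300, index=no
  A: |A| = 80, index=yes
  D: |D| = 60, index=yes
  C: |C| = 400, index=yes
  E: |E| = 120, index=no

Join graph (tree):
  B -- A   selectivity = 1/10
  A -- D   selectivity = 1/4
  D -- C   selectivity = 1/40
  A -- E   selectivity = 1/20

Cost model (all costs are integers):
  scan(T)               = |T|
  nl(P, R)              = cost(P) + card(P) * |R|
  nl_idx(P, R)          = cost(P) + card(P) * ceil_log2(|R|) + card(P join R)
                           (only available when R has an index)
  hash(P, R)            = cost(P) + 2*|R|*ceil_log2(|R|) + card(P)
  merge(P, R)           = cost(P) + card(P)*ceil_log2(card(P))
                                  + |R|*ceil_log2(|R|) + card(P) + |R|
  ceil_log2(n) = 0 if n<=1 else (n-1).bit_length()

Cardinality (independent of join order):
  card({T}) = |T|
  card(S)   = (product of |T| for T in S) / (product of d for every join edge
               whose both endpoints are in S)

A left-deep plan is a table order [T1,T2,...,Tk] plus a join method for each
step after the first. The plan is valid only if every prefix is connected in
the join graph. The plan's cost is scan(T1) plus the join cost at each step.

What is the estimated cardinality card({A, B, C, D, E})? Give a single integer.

2160000

Tables in S: A(80), B(300), C(400), D(60), E(120)
Edges inside S: B-A(d=10), A-D(d=4), D-C(d=40), A-E(d=20)
numerator = 80 * 300 * 400 * 60 * 120 = 69120000000
denominator = 10 * 4 * 40 * 20 = 32000
card(S) = 69120000000 / 32000 = 2160000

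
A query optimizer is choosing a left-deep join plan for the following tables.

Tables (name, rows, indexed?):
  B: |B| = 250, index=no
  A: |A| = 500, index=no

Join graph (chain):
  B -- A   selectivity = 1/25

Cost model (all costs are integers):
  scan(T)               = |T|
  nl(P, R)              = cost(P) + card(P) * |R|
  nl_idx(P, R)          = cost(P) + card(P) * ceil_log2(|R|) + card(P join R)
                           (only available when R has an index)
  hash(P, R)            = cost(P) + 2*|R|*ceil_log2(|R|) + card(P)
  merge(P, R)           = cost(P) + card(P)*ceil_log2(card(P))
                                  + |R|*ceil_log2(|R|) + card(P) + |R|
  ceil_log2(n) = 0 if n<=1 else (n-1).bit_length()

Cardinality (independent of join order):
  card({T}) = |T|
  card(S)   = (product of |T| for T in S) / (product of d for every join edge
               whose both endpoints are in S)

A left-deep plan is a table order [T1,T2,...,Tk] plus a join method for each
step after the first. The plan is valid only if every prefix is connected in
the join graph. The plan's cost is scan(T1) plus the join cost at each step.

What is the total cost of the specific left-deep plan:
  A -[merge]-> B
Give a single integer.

step 1: scan A: cost=500, card=500
step 2: join B via merge
    card(P join B) = 500*250/(25) = 5000
    cost = 500 + 500*9 + 250*8 + 500 + 250 = 7750

7750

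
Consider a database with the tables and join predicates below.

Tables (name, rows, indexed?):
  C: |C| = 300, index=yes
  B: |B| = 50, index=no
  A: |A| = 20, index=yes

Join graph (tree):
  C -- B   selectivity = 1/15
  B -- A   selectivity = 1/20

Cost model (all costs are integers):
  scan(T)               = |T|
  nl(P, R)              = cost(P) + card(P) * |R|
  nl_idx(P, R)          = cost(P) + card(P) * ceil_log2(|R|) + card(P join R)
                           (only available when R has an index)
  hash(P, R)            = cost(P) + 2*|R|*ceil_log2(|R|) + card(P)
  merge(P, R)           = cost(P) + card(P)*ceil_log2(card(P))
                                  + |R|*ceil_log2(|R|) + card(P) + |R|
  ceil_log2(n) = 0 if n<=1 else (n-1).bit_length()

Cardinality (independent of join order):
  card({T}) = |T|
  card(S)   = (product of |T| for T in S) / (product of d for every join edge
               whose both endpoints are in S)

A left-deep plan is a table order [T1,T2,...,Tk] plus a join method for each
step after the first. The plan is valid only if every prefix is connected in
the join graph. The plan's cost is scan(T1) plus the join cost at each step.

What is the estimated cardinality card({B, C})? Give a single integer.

Tables in S: B(50), C(300)
Edges inside S: C-B(d=15)
numerator = 50 * 300 = 15000
denominator = 15 = 15
card(S) = 15000 / 15 = 1000

1000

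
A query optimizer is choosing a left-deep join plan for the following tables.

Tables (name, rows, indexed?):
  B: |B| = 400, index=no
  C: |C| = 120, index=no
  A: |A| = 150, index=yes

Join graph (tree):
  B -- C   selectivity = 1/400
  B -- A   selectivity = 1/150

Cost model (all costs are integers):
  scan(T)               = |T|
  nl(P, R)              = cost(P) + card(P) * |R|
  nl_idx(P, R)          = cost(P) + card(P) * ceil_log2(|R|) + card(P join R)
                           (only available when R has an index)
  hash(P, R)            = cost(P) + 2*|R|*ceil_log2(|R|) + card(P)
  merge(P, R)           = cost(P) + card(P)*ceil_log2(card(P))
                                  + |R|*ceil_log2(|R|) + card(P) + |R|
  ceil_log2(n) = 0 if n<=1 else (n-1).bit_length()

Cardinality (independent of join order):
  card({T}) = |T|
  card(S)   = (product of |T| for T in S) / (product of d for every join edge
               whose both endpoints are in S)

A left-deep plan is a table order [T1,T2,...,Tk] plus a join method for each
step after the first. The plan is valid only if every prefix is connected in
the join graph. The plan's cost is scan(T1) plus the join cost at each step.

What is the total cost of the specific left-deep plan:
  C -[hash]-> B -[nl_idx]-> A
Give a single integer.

8520

step 1: scan C: cost=120, card=120
step 2: join B via hash
    card(P join B) = 120*400/(400) = 120
    cost = 120 + 2*400*9 + 120 = 7440
step 3: join A via nl_idx
    card(P join A) = 120*150/(150) = 120
    cost = 7440 + 120*8 + 120 = 8520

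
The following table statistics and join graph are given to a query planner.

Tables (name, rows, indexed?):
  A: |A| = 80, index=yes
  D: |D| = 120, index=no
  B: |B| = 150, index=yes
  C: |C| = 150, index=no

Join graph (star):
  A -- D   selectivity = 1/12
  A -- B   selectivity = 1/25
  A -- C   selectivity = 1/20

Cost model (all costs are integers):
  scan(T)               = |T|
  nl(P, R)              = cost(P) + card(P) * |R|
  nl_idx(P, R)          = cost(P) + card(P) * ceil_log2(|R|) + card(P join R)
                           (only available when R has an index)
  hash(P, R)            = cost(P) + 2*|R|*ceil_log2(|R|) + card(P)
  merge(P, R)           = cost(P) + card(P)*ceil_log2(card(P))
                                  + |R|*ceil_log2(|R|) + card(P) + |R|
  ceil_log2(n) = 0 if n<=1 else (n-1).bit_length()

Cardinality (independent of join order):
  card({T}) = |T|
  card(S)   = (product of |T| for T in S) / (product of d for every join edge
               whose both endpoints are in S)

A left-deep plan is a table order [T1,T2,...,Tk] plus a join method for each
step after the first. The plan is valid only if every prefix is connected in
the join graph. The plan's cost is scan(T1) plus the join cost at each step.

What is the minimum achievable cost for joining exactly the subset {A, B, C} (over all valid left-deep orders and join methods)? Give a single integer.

4080

Selinger DP over subsets of {A,B,C}:
  {A}: scan cost=80, card=80
  {B}: scan cost=150, card=150
  {C}: scan cost=150, card=150
  {AB}: card=480; try (B,nl_idx)→1200, (A,hash)→1420, (A,nl_idx)→1680, (B,merge)→2070, (A,merge)→2140, (B,hash)→2560 …(+2); best=1200 via (B,nl_idx)
  {AC}: card=600; try (A,hash)→1420, (A,nl_idx)→1800, (C,merge)→2070, (A,merge)→2140, (C,hash)→2560, (C,nl)→12080 …(+1); best=1420 via (A,hash)
  {ABC}: card=3600; try (C,hash)→4080, (B,hash)→4420, (C,merge)→7350, (B,merge)→9370, (B,nl_idx)→9820, (C,nl)→73200 …(+1); best=4080 via (C,hash)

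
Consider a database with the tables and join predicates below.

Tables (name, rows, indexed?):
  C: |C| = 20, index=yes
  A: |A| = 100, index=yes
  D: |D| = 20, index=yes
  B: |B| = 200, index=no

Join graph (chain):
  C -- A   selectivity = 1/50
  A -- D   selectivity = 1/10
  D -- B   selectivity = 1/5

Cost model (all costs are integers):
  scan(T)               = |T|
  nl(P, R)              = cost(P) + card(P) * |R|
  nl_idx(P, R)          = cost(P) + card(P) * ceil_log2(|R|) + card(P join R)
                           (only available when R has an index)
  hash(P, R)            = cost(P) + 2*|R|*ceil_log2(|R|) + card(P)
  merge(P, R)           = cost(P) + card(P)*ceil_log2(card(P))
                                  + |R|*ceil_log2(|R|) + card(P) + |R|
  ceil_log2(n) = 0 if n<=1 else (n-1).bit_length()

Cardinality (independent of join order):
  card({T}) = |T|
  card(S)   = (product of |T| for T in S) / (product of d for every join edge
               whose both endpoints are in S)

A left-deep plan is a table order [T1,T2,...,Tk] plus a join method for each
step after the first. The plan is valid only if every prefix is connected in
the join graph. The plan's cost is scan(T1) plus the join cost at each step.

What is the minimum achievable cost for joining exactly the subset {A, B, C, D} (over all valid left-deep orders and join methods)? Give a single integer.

2880

Selinger DP over subsets of {A,B,C,D}:
  {C}: scan cost=20, card=20
  {A}: scan cost=100, card=100
  {D}: scan cost=20, card=20
  {B}: scan cost=200, card=200
  {AC}: card=40; try (A,nl_idx)→200, (C,hash)→400, (C,nl_idx)→640, (A,merge)→940, (C,merge)→1020, (A,hash)→1440 …(+2); best=200 via (A,nl_idx)
  {AD}: card=200; try (A,nl_idx)→360, (D,hash)→400, (D,nl_idx)→800, (A,merge)→940, (D,merge)→1020, (A,hash)→1440 …(+2); best=360 via (A,nl_idx)
  {BD}: card=800; try (D,hash)→600, (B,merge)→1940, (D,nl_idx)→2000, (D,merge)→2120, (B,hash)→3240, (B,nl)→4020 …(+1); best=600 via (D,hash)
  {ACD}: card=80; try (D,hash)→440, (D,nl_idx)→480, (D,merge)→600, (C,hash)→760, (D,nl)→1000, (C,nl_idx)→1440 …(+2); best=440 via (D,hash)
  {ABD}: card=8000; try (A,hash)→2800, (B,hash)→3760, (B,merge)→3960, (A,merge)→10200, (A,nl_idx)→14200, (B,nl)→40360 …(+1); best=2800 via (A,hash)
  {ABCD}: card=3200; try (B,merge)→2880, (B,hash)→3720, (C,hash)→11000, (B,nl)→16440, (C,nl_idx)→46000, (C,merge)→114920 …(+1); best=2880 via (B,merge)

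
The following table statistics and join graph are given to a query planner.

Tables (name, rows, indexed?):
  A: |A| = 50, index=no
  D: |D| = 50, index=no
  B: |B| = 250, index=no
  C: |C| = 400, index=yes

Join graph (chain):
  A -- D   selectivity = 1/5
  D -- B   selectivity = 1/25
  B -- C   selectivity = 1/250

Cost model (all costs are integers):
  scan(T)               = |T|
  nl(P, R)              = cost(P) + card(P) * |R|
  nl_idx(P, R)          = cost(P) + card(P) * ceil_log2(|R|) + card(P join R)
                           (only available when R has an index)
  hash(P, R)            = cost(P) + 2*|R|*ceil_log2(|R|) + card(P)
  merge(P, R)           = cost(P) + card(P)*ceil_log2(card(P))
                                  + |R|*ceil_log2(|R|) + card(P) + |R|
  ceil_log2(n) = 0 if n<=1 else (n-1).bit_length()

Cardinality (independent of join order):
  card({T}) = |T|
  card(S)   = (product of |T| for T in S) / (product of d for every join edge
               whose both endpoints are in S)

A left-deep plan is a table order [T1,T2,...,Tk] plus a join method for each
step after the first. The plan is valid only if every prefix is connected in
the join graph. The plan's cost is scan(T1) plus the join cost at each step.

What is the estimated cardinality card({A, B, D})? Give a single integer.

Tables in S: A(50), B(250), D(50)
Edges inside S: A-D(d=5), D-B(d=25)
numerator = 50 * 250 * 50 = 625000
denominator = 5 * 25 = 125
card(S) = 625000 / 125 = 5000

5000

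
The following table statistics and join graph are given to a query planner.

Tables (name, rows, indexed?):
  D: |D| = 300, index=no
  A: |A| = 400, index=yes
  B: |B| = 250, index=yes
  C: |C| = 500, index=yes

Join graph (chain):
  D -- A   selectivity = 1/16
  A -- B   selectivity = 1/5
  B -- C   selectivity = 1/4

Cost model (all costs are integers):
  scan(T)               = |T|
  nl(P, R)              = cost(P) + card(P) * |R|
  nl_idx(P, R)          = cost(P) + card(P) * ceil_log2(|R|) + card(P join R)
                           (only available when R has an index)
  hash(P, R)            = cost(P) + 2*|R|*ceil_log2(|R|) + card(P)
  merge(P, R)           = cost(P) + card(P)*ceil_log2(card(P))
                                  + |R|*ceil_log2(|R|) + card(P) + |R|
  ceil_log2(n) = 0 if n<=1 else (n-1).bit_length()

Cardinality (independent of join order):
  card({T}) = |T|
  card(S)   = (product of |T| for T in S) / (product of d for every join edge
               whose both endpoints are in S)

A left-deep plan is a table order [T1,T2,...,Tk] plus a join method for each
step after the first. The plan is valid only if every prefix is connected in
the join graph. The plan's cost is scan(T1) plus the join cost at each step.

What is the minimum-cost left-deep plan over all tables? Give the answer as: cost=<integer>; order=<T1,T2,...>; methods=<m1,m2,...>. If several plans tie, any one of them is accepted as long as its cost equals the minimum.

cost=401700; order=A,D,B,C; methods=hash,hash,hash

Selinger DP (subsets sized 1..n):
  {D}: scan cost=300, card=300
  {A}: scan cost=400, card=400
  {B}: scan cost=250, card=250
  {C}: scan cost=500, card=500
  {AD}: card=7500; try (D,hash)→6200, (A,merge)→7300, (D,merge)→7400, (A,hash)→7800, (A,nl_idx)→10500, (A,nl)→120300 …(+1); best=6200 via (D,hash)
  {AB}: card=20000; try (B,hash)→4800, (A,merge)→6500, (B,merge)→6650, (A,hash)→7700, (A,nl_idx)→22500, (B,nl_idx)→23600 …(+2); best=4800 via (B,hash)
  {BC}: card=31250; try (B,hash)→5000, (C,merge)→7500, (B,merge)→7750, (C,hash)→9500, (C,nl_idx)→33750, (B,nl_idx)→35750 …(+2); best=5000 via (B,hash)
  {ABD}: card=375000; try (B,hash)→17700, (D,hash)→30200, (B,merge)→113450, (D,merge)→327800, (B,nl_idx)→441200, (B,nl)→1881200 …(+1); best=17700 via (B,hash)
  {ABC}: card=2500000; try (C,hash)→33800, (A,hash)→43450, (C,merge)→329800, (A,merge)→509000, (C,nl_idx)→2684800, (A,nl_idx)→2786250 …(+2); best=33800 via (C,hash)
  {ABCD}: card=46875000; try (C,hash)→401700, (D,hash)→2539200, (C,merge)→7522700, (C,nl_idx)→50267700, (D,merge)→57536800, (C,nl)→187517700 …(+1); best=401700 via (C,hash)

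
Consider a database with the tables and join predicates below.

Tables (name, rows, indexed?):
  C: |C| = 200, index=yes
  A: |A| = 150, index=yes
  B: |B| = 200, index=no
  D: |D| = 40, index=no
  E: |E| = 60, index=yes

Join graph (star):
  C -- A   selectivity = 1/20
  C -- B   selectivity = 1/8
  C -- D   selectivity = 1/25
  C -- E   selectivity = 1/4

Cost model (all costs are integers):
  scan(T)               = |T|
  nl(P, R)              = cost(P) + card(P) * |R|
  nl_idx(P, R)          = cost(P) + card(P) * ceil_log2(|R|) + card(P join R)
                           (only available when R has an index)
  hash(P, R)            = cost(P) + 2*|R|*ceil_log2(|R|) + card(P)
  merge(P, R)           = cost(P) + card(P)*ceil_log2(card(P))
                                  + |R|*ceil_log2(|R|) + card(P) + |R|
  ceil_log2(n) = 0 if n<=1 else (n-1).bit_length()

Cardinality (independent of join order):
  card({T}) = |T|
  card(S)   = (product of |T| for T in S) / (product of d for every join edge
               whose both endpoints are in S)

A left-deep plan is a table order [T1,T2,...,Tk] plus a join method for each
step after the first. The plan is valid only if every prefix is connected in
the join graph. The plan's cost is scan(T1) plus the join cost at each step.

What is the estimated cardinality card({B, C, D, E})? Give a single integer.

120000

Tables in S: B(200), C(200), D(40), E(60)
Edges inside S: C-B(d=8), C-D(d=25), C-E(d=4)
numerator = 200 * 200 * 40 * 60 = 96000000
denominator = 8 * 25 * 4 = 800
card(S) = 96000000 / 800 = 120000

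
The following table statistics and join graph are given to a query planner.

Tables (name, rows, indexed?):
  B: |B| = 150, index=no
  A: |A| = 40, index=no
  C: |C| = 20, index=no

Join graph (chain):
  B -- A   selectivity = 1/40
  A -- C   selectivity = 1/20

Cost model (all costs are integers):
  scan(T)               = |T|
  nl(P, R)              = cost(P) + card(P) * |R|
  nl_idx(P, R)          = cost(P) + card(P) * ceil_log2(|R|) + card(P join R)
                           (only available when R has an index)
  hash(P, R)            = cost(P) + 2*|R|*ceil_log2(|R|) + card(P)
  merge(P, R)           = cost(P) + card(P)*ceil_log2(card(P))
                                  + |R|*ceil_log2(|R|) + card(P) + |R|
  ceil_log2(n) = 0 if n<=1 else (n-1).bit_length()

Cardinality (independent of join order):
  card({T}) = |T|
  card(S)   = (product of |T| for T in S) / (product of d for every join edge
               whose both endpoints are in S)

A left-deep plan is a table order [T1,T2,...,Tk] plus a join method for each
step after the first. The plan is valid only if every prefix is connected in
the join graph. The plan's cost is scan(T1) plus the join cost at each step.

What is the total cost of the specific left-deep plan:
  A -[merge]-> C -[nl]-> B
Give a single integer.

step 1: scan A: cost=40, card=40
step 2: join C via merge
    card(P join C) = 40*20/(20) = 40
    cost = 40 + 40*6 + 20*5 + 40 + 20 = 440
step 3: join B via nl
    card(P join B) = 40*150/(40) = 150
    cost = 440 + 40*150 = 6440

6440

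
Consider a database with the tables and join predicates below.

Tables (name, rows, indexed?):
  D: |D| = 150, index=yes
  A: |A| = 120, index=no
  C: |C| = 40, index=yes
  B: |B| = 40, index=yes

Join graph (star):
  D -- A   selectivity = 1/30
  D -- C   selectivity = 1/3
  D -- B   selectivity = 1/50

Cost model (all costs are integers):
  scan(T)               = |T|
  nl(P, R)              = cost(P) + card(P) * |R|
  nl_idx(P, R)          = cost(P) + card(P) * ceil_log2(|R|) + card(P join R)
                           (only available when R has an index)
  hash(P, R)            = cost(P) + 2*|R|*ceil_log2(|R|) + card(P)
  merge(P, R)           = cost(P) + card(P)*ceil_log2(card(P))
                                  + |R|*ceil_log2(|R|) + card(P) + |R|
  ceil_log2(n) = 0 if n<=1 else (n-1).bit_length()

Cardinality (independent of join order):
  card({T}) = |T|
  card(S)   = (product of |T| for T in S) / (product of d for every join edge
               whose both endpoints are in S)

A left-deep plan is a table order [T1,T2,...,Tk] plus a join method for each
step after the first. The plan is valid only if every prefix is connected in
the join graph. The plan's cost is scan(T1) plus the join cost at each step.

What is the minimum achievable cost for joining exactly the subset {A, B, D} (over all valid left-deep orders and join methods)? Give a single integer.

Selinger DP over subsets of {A,B,D}:
  {D}: scan cost=150, card=150
  {A}: scan cost=120, card=120
  {B}: scan cost=40, card=40
  {AD}: card=600; try (D,nl_idx)→1680, (A,hash)→1980, (D,merge)→2430, (A,merge)→2460, (D,hash)→2640, (D,nl)→18120 …(+1); best=1680 via (D,nl_idx)
  {BD}: card=120; try (D,nl_idx)→480, (B,hash)→780, (B,nl_idx)→1170, (D,merge)→1670, (B,merge)→1780, (D,hash)→2480 …(+2); best=480 via (D,nl_idx)
  {ABD}: card=480; try (A,hash)→2280, (A,merge)→2400, (B,hash)→2760, (B,nl_idx)→5760, (B,merge)→8560, (A,nl)→14880 …(+1); best=2280 via (A,hash)

2280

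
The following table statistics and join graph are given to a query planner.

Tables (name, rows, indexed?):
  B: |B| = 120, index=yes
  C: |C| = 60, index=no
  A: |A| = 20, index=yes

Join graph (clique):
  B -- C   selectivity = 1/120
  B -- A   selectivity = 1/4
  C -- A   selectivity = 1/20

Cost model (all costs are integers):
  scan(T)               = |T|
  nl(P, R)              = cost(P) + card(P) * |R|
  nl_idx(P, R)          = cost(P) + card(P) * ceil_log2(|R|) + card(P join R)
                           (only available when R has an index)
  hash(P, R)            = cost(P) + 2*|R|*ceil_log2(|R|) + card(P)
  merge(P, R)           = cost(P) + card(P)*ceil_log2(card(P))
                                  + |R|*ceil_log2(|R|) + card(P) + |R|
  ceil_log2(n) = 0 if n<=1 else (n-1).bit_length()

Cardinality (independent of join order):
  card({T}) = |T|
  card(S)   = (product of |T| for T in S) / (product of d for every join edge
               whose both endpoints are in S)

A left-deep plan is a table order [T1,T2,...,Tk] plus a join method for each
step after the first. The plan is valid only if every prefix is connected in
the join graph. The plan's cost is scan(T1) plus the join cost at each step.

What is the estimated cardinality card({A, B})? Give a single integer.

600

Tables in S: A(20), B(120)
Edges inside S: B-A(d=4)
numerator = 20 * 120 = 2400
denominator = 4 = 4
card(S) = 2400 / 4 = 600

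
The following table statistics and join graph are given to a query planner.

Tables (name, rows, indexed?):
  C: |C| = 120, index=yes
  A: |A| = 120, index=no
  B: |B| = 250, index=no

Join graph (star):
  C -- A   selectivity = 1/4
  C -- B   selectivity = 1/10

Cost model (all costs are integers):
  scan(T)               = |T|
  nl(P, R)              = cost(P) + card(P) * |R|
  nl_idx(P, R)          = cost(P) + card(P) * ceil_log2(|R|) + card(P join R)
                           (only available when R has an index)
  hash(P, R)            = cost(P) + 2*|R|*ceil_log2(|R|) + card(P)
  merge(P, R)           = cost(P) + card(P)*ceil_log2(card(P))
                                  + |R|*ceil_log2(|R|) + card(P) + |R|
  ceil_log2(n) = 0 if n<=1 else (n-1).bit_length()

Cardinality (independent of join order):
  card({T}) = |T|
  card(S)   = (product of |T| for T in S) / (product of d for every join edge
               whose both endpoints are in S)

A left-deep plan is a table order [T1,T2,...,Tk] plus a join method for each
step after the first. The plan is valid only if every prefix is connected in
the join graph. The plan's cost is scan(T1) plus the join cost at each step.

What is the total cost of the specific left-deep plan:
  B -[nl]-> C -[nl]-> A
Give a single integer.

390250

step 1: scan B: cost=250, card=250
step 2: join C via nl
    card(P join C) = 250*120/(10) = 3000
    cost = 250 + 250*120 = 30250
step 3: join A via nl
    card(P join A) = 3000*120/(4) = 90000
    cost = 30250 + 3000*120 = 390250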